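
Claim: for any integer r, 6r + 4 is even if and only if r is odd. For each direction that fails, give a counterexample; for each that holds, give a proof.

(⇒) fails; (⇐) holds.

(⇒) This fails: take r = 6. Then 6r + 4 = 40, which is even, yet r = 6 is even, not odd.

(⇐) Suppose r is odd. Since 6 is even, 6r is even for every r, so 6r + 4 has the same parity as 4, which is even. Hence 6r + 4 is even.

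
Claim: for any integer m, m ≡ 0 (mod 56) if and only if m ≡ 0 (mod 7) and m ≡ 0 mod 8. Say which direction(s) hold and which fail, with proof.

(⟹) Suppose m ≡ 0 (mod 56); write m = 56j + 0. Since 7 ∣ 56, reducing mod 7 gives m ≡ 0 (mod 7); since 8 ∣ 56, reducing mod 8 gives m ≡ 0 (mod 8).

(⟸) Conversely, if m ≡ 0 (mod 7) and m ≡ 0 (mod 8), then by the Chinese remainder theorem m ≡ 0 (mod 56). This is exactly m ≡ 0 (mod 56).

The biconditional holds.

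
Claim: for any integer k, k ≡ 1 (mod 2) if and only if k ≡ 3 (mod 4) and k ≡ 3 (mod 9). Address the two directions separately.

(⇒) fails; (⇐) holds.

[⇒] This fails: k = 1 gives 1 ≡ 1 (mod 2) but 1 ≡ 1 (mod 4), so the conjunction on the right does not hold.

[⇐] Conversely, if k ≡ 3 (mod 4) and k ≡ 3 (mod 9), then by the Chinese remainder theorem k ≡ 3 (mod 36). Since 3 ≡ 1 (mod 2) and 2 ∣ 36, we get k ≡ 1 (mod 2).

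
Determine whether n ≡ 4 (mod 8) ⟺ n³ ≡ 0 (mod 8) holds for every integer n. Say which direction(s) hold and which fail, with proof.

Only the forward implication holds.

Forward direction. Suppose n ≡ 4 (mod 8). Write n = 8j + 4. Then (8j + 4)³ = 512j³ + 768j² + 384j + 64 = 8(64j³ + 96j² + 48j + 8) + 0, so n³ ≡ 0 (mod 8).

Converse. This fails: take n = 0. Then 0³ = 0 ≡ 0 (mod 8), yet 0 ≡ 0 (mod 8), not 4.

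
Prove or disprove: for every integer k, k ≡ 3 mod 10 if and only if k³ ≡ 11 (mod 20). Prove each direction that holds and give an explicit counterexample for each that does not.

Both directions fail.

Forward direction. This fails: take k = 3. Then 3 ≡ 3 (mod 10), but 3³ = 27 ≡ 7 (mod 20), not 11.

Converse. This fails: take k = 11. Then 11³ = 1331 ≡ 11 (mod 20), yet 11 ≡ 1 (mod 10), not 3.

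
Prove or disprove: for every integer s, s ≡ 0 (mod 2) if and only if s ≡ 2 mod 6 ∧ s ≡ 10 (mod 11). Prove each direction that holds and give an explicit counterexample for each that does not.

(⇐) If s ≡ 2 (mod 6) and s ≡ 10 (mod 11), then by the Chinese remainder theorem s ≡ 32 (mod 66). Since 32 ≡ 0 (mod 2) and 2 ∣ 66, we get s ≡ 0 (mod 2).

(⇒) This fails: s = 0 gives 0 ≡ 0 (mod 2) but 0 ≡ 0 (mod 6), so the conjunction on the right does not hold.

Only the converse holds.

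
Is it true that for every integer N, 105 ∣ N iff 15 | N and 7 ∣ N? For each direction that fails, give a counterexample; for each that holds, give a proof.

Equivalent; both directions hold.

[⇒] If 105 ∣ N, write N = 105q. Since 105 = 7·15, N = 15·(7q), so 15 ∣ N; and since 105 = 15·7, N = 7·(15q), so 7 ∣ N.

[⇐] Suppose 15 ∣ N and 7 ∣ N. Any common multiple of 15 and 7 is a multiple of their lcm; here gcd(15, 7) = 1, so lcm(15, 7) = 15·7 = 105, so 105 ∣ N.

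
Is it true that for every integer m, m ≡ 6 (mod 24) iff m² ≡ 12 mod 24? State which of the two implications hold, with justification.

[⇐] This fails: take m = 18. Then 18² = 324 ≡ 12 (mod 24), yet 18 ≡ 18 (mod 24), not 6.

[⇒] Suppose m ≡ 6 (mod 24). Write m = 24j + 6. Then (24j + 6)² = 576j² + 288j + 36 = 24(24j² + 12j + 1) + 12, so m² ≡ 12 (mod 24).

The forward direction holds; the converse fails.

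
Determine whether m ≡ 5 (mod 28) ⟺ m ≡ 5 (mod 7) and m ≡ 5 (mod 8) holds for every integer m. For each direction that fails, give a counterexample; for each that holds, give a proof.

Only the reverse direction holds.

(⇒) This fails: m = 33 gives 33 ≡ 5 (mod 28) but 33 ≡ 1 (mod 8), so the conjunction on the right does not hold.

(⇐) Conversely, if m ≡ 5 (mod 7) and m ≡ 5 (mod 8), then by the Chinese remainder theorem m ≡ 5 (mod 56). Since 5 ≡ 5 (mod 28) and 28 ∣ 56, we get m ≡ 5 (mod 28).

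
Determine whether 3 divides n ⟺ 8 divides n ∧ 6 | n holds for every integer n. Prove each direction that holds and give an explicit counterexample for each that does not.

(⟹) This fails: take n = 3. Certainly 3 ∣ 3, but 8 ∤ 3.

(⟸) Suppose 8 ∣ n and 6 ∣ n. Any common multiple of 8 and 6 is a multiple of their lcm; here lcm(8, 6) = 8·6/gcd(8, 6) = 48/2 = 24, so 24 ∣ n. Since 3 ∣ 24, it follows that 3 ∣ n.

The forward direction fails; the converse holds.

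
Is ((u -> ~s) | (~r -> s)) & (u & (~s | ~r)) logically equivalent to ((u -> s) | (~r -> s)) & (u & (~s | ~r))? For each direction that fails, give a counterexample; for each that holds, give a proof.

(⟹) This fails. Under s = F, u = T, r = F, the left side is true but the right side is false.

(⟸) Assume the antecedent. If s is true, the antecedent forces (s = T, u = T, r = F), and the consequent holds there. If s is false, the antecedent forces (s = F, u = T, r = T), and the consequent holds there. Either way the consequent holds.

(⇒) fails; (⇐) holds.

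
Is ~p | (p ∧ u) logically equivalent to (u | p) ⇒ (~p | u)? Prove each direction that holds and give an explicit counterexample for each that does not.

(←) Assume the antecedent. If u is true, ~p | (p ∧ u) reduces to true regardless of the other variables. If u is false, the antecedent forces (u = F, p = F), and ~p | (p ∧ u) holds there. Either way ~p | (p ∧ u) holds.

(→) Assume the antecedent. If u is true, (u | p) ⇒ (~p | u) reduces to true regardless of the other variables. If u is false, the antecedent forces (u = F, p = F), and (u | p) ⇒ (~p | u) holds there. Either way (u | p) ⇒ (~p | u) holds.

Both directions hold; the statement is true.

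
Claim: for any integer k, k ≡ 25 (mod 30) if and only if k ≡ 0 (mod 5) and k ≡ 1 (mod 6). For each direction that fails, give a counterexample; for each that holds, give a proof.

Both directions hold.

Forward direction. Suppose k ≡ 25 (mod 30); write k = 30j + 25. Since 5 ∣ 30, reducing mod 5 gives k ≡ 25 ≡ 0 (mod 5); since 6 ∣ 30, reducing mod 6 gives k ≡ 25 ≡ 1 (mod 6).

Converse. If k ≡ 0 (mod 5) and k ≡ 1 (mod 6), then by the Chinese remainder theorem k ≡ 25 (mod 30). This is exactly k ≡ 25 (mod 30).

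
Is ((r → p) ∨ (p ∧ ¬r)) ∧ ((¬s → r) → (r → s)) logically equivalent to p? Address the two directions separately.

Forward direction. This fails. Under r = F, s = F, p = F, the left side is true but the right side is false.

Converse. This fails. Under r = T, s = F, p = T, the left side is false but the right side is true.

Neither direction holds.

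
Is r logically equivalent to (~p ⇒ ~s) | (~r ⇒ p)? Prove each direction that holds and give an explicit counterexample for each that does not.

(→) Assume the antecedent. If s is true, the antecedent forces (s = T, p = F, r = T) or (s = T, p = T, r = T), and (~p ⇒ ~s) | (~r ⇒ p) holds there. If s is false, (~p ⇒ ~s) | (~r ⇒ p) reduces to true regardless of the other variables. Either way (~p ⇒ ~s) | (~r ⇒ p) holds.

(←) This fails. Under s = F, p = F, r = F, the left side is false but the right side is true.

Not equivalent: only (⇒) holds.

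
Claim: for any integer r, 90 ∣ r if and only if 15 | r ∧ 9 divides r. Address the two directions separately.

Only the forward implication holds.

(⟸) This fails: take r = 45. Both 15 ∣ 45 and 9 ∣ 45, yet 45 is not a multiple of 90 (since 45 = 0·90 + 45), so 90 ∤ 45.

(⟹) If 90 ∣ r, write r = 90q. Since 90 = 6·15, r = 15·(6q), so 15 ∣ r; and since 90 = 10·9, r = 9·(10q), so 9 ∣ r.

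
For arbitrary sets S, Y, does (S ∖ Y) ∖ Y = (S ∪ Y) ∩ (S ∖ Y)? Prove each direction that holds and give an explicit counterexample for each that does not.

The two sets are equal.

(⊆) Let x ∈ (S ∖ Y) ∖ Y. Then x ∈ S and x ∉ Y, from which x ∈ (S ∪ Y) ∩ (S ∖ Y).

(⊇) Let x ∈ (S ∪ Y) ∩ (S ∖ Y). Then x ∈ S and x ∉ Y, from which x ∈ (S ∖ Y) ∖ Y.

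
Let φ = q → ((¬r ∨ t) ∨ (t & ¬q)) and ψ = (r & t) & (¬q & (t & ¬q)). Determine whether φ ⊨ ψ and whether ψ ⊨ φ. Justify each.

(⟸) Assume the antecedent. If r is true, the antecedent forces (r = T, q = F, t = T), and q → ((¬r ∨ t) ∨ (t & ¬q)) holds there. If r is false, the antecedent cannot hold. Either way q → ((¬r ∨ t) ∨ (t & ¬q)) holds.

(⟹) This fails. Under r = F, q = F, t = F, the left side is true but the right side is false.

Only the reverse direction holds.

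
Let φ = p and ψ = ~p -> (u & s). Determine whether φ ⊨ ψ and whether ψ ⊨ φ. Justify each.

Only the forward implication holds.

[⇒] Assume the antecedent. If u is true, the antecedent forces (u = T, s = F, p = T) or (u = T, s = T, p = T), and ~p -> (u & s) holds there. If u is false, the antecedent forces (u = F, s = F, p = T) or (u = F, s = T, p = T), and ~p -> (u & s) holds there. Either way ~p -> (u & s) holds.

[⇐] This fails. Under u = T, s = T, p = F, the left side is false but the right side is true.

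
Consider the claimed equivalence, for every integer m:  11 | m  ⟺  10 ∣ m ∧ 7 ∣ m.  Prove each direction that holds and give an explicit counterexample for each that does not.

Neither direction holds.

(→) This fails: take m = 11. Certainly 11 ∣ 11, but 10 ∤ 11.

(←) This fails: take m = 70. Both 10 ∣ 70 and 7 ∣ 70, yet 70 is not a multiple of 11 (since 70 = 6·11 + 4), so 11 ∤ 70.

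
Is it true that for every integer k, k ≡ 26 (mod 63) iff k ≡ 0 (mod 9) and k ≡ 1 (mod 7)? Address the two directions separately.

[⇒] This fails: k = 26 gives 26 ≡ 26 (mod 63) but 26 ≡ 8 (mod 9), so the conjunction on the right does not hold.

[⇐] This fails: k = 36 satisfies both congruences on the right (36 ≡ 0 mod 9 and 36 ≡ 1 mod 7) yet 36 ≡ 36 (mod 63), not 26.

Neither direction holds.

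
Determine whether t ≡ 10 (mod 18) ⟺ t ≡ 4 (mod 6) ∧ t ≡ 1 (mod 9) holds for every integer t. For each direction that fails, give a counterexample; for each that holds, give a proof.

Forward direction. Suppose t ≡ 10 (mod 18); write t = 18j + 10. Since 6 ∣ 18, reducing mod 6 gives t ≡ 10 ≡ 4 (mod 6); since 9 ∣ 18, reducing mod 9 gives t ≡ 10 ≡ 1 (mod 9).

Converse. If t ≡ 4 (mod 6) and t ≡ 1 (mod 9), then by the Chinese remainder theorem t ≡ 10 (mod 18). This is exactly t ≡ 10 (mod 18).

Equivalent; both directions hold.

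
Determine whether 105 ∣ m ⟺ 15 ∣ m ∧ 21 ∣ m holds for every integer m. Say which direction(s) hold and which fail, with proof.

Both directions hold; the statement is true.

Forward direction. If 105 ∣ m, write m = 105q. Since 105 = 7·15, m = 15·(7q), so 15 ∣ m; and since 105 = 5·21, m = 21·(5q), so 21 ∣ m.

Converse. Suppose 15 ∣ m and 21 ∣ m. Any common multiple of 15 and 21 is a multiple of their lcm; here lcm(15, 21) = 15·21/gcd(15, 21) = 315/3 = 105, so 105 ∣ m.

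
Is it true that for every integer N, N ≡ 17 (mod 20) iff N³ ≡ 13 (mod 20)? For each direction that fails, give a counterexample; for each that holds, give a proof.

(⟹) Suppose N ≡ 17 (mod 20). Write N = 20j + 17. Then (20j + 17)³ = 8000j³ + 20400j² + 17340j + 4913 = 20(400j³ + 1020j² + 867j + 245) + 13, so N³ ≡ 13 (mod 20).

(⟸) Conversely, suppose N³ ≡ 13 (mod 20). The only residue r in {0, …, 19} with r³ ≡ 13 (mod 20) is r = 17, so N ≡ 17 (mod 20).

Equivalent; both directions hold.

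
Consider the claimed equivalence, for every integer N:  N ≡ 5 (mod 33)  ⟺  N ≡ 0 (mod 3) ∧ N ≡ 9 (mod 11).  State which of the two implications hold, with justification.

(→) This fails: N = 5 gives 5 ≡ 5 (mod 33) but 5 ≡ 2 (mod 3), so the conjunction on the right does not hold.

(←) This fails: N = 9 satisfies both congruences on the right (9 ≡ 0 mod 3 and 9 ≡ 9 mod 11) yet 9 ≡ 9 (mod 33), not 5.

Both directions fail.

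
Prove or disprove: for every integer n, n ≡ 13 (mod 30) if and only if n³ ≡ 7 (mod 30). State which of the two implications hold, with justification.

Equivalent; both directions hold.

(⟹) Suppose n ≡ 13 (mod 30). Write n = 30j + 13. Then (30j + 13)³ = 27000j³ + 35100j² + 15210j + 2197 = 30(900j³ + 1170j² + 507j + 73) + 7, so n³ ≡ 7 (mod 30).

(⟸) Conversely, suppose n³ ≡ 7 (mod 30). The only residue r in {0, …, 29} with r³ ≡ 7 (mod 30) is r = 13, so n ≡ 13 (mod 30).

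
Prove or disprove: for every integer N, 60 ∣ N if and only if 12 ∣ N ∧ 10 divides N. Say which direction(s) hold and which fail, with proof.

Both implications hold.

(→) If 60 ∣ N, write N = 60q. Since 60 = 5·12, N = 12·(5q), so 12 ∣ N; and since 60 = 6·10, N = 10·(6q), so 10 ∣ N.

(←) Suppose 12 ∣ N and 10 ∣ N. Any common multiple of 12 and 10 is a multiple of their lcm; here lcm(12, 10) = 12·10/gcd(12, 10) = 120/2 = 60, so 60 ∣ N.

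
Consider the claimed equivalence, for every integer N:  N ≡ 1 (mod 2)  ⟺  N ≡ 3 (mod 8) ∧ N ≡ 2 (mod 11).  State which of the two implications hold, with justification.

(⟹) This fails: N = 1 gives 1 ≡ 1 (mod 2) but 1 ≡ 1 (mod 8), so the conjunction on the right does not hold.

(⟸) Conversely, if N ≡ 3 (mod 8) and N ≡ 2 (mod 11), then by the Chinese remainder theorem N ≡ 35 (mod 88). Since 35 ≡ 1 (mod 2) and 2 ∣ 88, we get N ≡ 1 (mod 2).

Only the reverse direction holds.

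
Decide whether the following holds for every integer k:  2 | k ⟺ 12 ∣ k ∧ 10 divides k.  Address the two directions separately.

(⇒) This fails: take k = 2. Certainly 2 ∣ 2, but 12 ∤ 2.

(⇐) Suppose 12 ∣ k and 10 ∣ k. Any common multiple of 12 and 10 is a multiple of their lcm; here lcm(12, 10) = 12·10/gcd(12, 10) = 120/2 = 60, so 60 ∣ k. Since 2 ∣ 60, it follows that 2 ∣ k.

Only the converse holds.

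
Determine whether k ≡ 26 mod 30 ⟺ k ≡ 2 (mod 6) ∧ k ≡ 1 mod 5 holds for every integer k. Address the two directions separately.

Forward direction. Suppose k ≡ 26 (mod 30); write k = 30j + 26. Since 6 ∣ 30, reducing mod 6 gives k ≡ 26 ≡ 2 (mod 6); since 5 ∣ 30, reducing mod 5 gives k ≡ 26 ≡ 1 (mod 5).

Converse. If k ≡ 2 (mod 6) and k ≡ 1 (mod 5), then by the Chinese remainder theorem k ≡ 26 (mod 30). This is exactly k ≡ 26 (mod 30).

Both implications hold.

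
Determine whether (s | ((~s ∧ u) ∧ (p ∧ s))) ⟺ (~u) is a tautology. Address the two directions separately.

[⇒] This fails. Under s = T, u = T, p = F, the left side is true but the right side is false.

[⇐] This fails. Under s = F, u = F, p = F, the left side is false but the right side is true.

Neither direction holds.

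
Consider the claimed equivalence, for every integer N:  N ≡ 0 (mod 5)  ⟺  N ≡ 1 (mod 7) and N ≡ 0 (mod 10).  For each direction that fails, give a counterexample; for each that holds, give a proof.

(⇒) This fails: N = 0 gives 0 ≡ 0 (mod 5) but 0 ≡ 0 (mod 7), so the conjunction on the right does not hold.

(⇐) Conversely, if N ≡ 1 (mod 7) and N ≡ 0 (mod 10), then by the Chinese remainder theorem N ≡ 50 (mod 70). Since 50 ≡ 0 (mod 5) and 5 ∣ 70, we get N ≡ 0 (mod 5).

(⇒) fails; (⇐) holds.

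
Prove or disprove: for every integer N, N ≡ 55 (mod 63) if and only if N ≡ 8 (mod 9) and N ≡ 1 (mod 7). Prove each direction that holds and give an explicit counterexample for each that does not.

(⇒) fails and (⇐) fails.

(⟹) This fails: N = 55 gives 55 ≡ 55 (mod 63) but 55 ≡ 1 (mod 9), so the conjunction on the right does not hold.

(⟸) This fails: N = 8 satisfies both congruences on the right (8 ≡ 8 mod 9 and 8 ≡ 1 mod 7) yet 8 ≡ 8 (mod 63), not 55.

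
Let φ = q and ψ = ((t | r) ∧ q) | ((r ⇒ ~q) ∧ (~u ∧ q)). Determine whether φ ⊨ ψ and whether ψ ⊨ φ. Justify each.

(⟸) Assume the antecedent. If q is true, q reduces to true regardless of the other variables. If q is false, the antecedent cannot hold. Either way q holds.

(⟹) This fails. Under q = T, t = F, r = F, u = T, the left side is true but the right side is false.

The forward direction fails; the converse holds.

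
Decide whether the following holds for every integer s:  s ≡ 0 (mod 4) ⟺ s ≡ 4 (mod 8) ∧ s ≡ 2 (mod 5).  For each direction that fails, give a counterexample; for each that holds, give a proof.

(⟹) This fails: s = 0 gives 0 ≡ 0 (mod 4) but 0 ≡ 0 (mod 8), so the conjunction on the right does not hold.

(⟸) Conversely, if s ≡ 4 (mod 8) and s ≡ 2 (mod 5), then by the Chinese remainder theorem s ≡ 12 (mod 40). Since 12 ≡ 0 (mod 4) and 4 ∣ 40, we get s ≡ 0 (mod 4).

Not equivalent: only (⇐) holds.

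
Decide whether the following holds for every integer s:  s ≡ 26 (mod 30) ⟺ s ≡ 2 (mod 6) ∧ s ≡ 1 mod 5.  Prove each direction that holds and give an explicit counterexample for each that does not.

Converse. If s ≡ 2 (mod 6) and s ≡ 1 (mod 5), then by the Chinese remainder theorem s ≡ 26 (mod 30). This is exactly s ≡ 26 (mod 30).

Forward direction. Suppose s ≡ 26 (mod 30); write s = 30j + 26. Since 6 ∣ 30, reducing mod 6 gives s ≡ 26 ≡ 2 (mod 6); since 5 ∣ 30, reducing mod 5 gives s ≡ 26 ≡ 1 (mod 5).

Equivalent; both directions hold.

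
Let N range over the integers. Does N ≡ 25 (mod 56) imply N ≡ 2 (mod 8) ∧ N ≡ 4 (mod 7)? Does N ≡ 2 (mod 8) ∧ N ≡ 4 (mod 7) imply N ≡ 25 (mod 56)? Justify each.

Neither implication holds.

[⇒] This fails: N = 25 gives 25 ≡ 25 (mod 56) but 25 ≡ 1 (mod 8), so the conjunction on the right does not hold.

[⇐] This fails: N = 18 satisfies both congruences on the right (18 ≡ 2 mod 8 and 18 ≡ 4 mod 7) yet 18 ≡ 18 (mod 56), not 25.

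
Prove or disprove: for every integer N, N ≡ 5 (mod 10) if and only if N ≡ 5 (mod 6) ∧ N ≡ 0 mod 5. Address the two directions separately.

Not equivalent: only (⇐) holds.

[⇒] This fails: N = 25 gives 25 ≡ 5 (mod 10) but 25 ≡ 1 (mod 6), so the conjunction on the right does not hold.

[⇐] Conversely, if N ≡ 5 (mod 6) and N ≡ 0 (mod 5), then by the Chinese remainder theorem N ≡ 5 (mod 30). Since 5 ≡ 5 (mod 10) and 10 ∣ 30, we get N ≡ 5 (mod 10).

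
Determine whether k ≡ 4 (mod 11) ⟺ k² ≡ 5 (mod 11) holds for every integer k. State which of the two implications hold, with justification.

The forward direction holds; the converse fails.

Forward direction. Suppose k ≡ 4 (mod 11). Write k = 11j + 4. Then (11j + 4)² = 121j² + 88j + 16 = 11(11j² + 8j + 1) + 5, so k² ≡ 5 (mod 11).

Converse. This fails: take k = 7. Then 7² = 49 ≡ 5 (mod 11), yet 7 ≡ 7 (mod 11), not 4.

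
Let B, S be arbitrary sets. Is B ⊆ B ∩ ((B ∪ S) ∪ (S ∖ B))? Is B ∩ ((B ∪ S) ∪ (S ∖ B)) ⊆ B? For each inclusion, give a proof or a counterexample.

Forward inclusion. Let x ∈ B. Then either x ∈ B and x ∉ S; or x ∈ B ∩ S. In each case x ∈ B ∩ ((B ∪ S) ∪ (S ∖ B)), so B ⊆ B ∩ ((B ∪ S) ∪ (S ∖ B)).

Reverse inclusion. Let x ∈ B ∩ ((B ∪ S) ∪ (S ∖ B)). Then either x ∈ B and x ∉ S; or x ∈ B ∩ S. In each case x ∈ B, so B ∩ ((B ∪ S) ∪ (S ∖ B)) ⊆ B.

Both inclusions hold.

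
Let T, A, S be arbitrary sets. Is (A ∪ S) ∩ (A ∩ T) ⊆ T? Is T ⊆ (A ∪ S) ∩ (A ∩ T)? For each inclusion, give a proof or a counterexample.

The sets are not equal: only the forward inclusion holds.

(⟸) This inclusion fails. Take T = {1}, A = ∅, S = ∅; then 1 ∈ T but 1 ∉ (A ∪ S) ∩ (A ∩ T).

(⟹) Let x ∈ (A ∪ S) ∩ (A ∩ T). Then either x ∈ T ∩ A and x ∉ S; or x ∈ T ∩ A ∩ S. In each case x ∈ T, so (A ∪ S) ∩ (A ∩ T) ⊆ T.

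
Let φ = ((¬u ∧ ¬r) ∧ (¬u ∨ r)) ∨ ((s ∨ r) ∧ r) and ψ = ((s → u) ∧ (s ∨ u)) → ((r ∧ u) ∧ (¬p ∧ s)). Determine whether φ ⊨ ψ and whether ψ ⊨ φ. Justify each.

Only the converse holds.

Forward direction. This fails. Under s = F, u = T, r = T, p = F, the left side is true but the right side is false.

Converse. Assume the antecedent. If u is true, the antecedent forces (s = T, u = T, r = T, p = F), and the consequent holds there. If u is false, the consequent reduces to true regardless of the other variables. Either way the consequent holds.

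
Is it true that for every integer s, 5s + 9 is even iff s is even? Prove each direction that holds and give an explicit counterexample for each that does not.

Neither implication holds.

(→) This fails: s = 3 gives 5s + 9 = 24, which is even, but 3 is odd, not even.

(←) This also fails: s = 0 is even, but 5s + 9 = 9 is odd, not even.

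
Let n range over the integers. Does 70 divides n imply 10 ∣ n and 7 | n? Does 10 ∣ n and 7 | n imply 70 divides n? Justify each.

Both directions hold; the statement is true.

Forward direction. If 70 ∣ n, write n = 70q. Since 70 = 7·10, n = 10·(7q), so 10 ∣ n; and since 70 = 10·7, n = 7·(10q), so 7 ∣ n.

Converse. Suppose 10 ∣ n and 7 ∣ n. Any common multiple of 10 and 7 is a multiple of their lcm; here gcd(10, 7) = 1, so lcm(10, 7) = 10·7 = 70, so 70 ∣ n.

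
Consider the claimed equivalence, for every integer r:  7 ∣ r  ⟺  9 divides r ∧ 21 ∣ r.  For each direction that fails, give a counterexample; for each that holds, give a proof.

The forward direction fails; the converse holds.

(⟹) This fails: take r = 7. Certainly 7 ∣ 7, but 9 ∤ 7.

(⟸) Suppose 9 ∣ r and 21 ∣ r. Any common multiple of 9 and 21 is a multiple of their lcm; here lcm(9, 21) = 9·21/gcd(9, 21) = 189/3 = 63, so 63 ∣ r. Since 7 ∣ 63, it follows that 7 ∣ r.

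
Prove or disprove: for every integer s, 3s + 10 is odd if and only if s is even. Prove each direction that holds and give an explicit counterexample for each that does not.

(⇒) This fails: s = 3 gives 3s + 10 = 19, which is odd, but 3 is odd, not even.

(⇐) This also fails: s = 4 is even, but 3s + 10 = 22 is even, not odd.

Neither implication holds.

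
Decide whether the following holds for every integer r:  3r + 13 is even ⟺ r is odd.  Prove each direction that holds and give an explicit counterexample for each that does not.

Both implications hold.

(⟹) Suppose 3r + 13 is even. Since 3 is odd, 3r and r have the same parity, so 3r + 13 ≡ r + 13 (mod 2). As 13 is odd, 3r + 13 is even exactly when r is odd. Thus r is odd.

(⟸) Conversely, suppose r is odd; write r = 2j + 1. Then 3r + 13 = 3·(2j + 1) + 13 = 2·3j + 16, which is even.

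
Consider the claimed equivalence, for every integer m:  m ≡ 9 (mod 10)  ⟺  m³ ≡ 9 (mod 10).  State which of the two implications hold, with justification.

Equivalent; both directions hold.

[⇒] Suppose m ≡ 9 (mod 10). Write m = 10j + 9. Then (10j + 9)³ = 1000j³ + 2700j² + 2430j + 729 = 10(100j³ + 270j² + 243j + 72) + 9, so m³ ≡ 9 (mod 10).

[⇐] Conversely, suppose m³ ≡ 9 (mod 10). The only residue r in {0, …, 9} with r³ ≡ 9 (mod 10) is r = 9, so m ≡ 9 (mod 10).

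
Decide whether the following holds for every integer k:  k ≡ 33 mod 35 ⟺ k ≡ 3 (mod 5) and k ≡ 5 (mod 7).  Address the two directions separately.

Both directions hold; the statement is true.

(⟹) Suppose k ≡ 33 (mod 35); write k = 35j + 33. Since 5 ∣ 35, reducing mod 5 gives k ≡ 33 ≡ 3 (mod 5); since 7 ∣ 35, reducing mod 7 gives k ≡ 33 ≡ 5 (mod 7).

(⟸) Conversely, if k ≡ 3 (mod 5) and k ≡ 5 (mod 7), then by the Chinese remainder theorem k ≡ 33 (mod 35). This is exactly k ≡ 33 (mod 35).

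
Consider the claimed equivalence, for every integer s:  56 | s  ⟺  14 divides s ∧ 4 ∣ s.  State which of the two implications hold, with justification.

Only the forward implication holds.

(→) If 56 ∣ s, write s = 56q. Since 56 = 4·14, s = 14·(4q), so 14 ∣ s; and since 56 = 14·4, s = 4·(14q), so 4 ∣ s.

(←) This fails: take s = 28. Both 14 ∣ 28 and 4 ∣ 28, yet 28 is not a multiple of 56 (since 28 = 0·56 + 28), so 56 ∤ 28.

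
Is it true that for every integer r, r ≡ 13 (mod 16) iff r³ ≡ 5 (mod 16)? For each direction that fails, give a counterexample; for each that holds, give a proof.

(⟹) Suppose r ≡ 13 (mod 16). Write r = 16j + 13. Then (16j + 13)³ = 4096j³ + 9984j² + 8112j + 2197 = 16(256j³ + 624j² + 507j + 137) + 5, so r³ ≡ 5 (mod 16).

(⟸) Conversely, suppose r³ ≡ 5 (mod 16). The only residue r in {0, …, 15} with r³ ≡ 5 (mod 16) is r = 13, so r ≡ 13 (mod 16).

Equivalent; both directions hold.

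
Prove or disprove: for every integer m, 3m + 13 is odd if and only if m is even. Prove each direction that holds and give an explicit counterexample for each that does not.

The biconditional holds.

(→) Suppose 3m + 13 is odd. Since 3 is odd, 3m and m have the same parity, so 3m + 13 ≡ m + 13 (mod 2). As 13 is odd, 3m + 13 is odd exactly when m is even. Thus m is even.

(←) Conversely, suppose m is even; write m = 2j. Then 3m + 13 = 3·(2j) + 13 = 2·3j + 13, which is odd.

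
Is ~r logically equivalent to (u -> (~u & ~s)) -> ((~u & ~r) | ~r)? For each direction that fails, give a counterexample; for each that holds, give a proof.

Forward direction. Assume the antecedent. If u is true, the consequent reduces to true regardless of the other variables. If u is false, the antecedent forces (u = F, r = F, s = F) or (u = F, r = F, s = T), and the consequent holds there. Either way the consequent holds.

Converse. This fails. Under u = T, r = T, s = F, the left side is false but the right side is true.

Not equivalent: only (⇒) holds.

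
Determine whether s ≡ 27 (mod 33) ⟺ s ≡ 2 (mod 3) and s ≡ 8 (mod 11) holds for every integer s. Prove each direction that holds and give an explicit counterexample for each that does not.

Both directions fail.

Forward direction. This fails: s = 27 gives 27 ≡ 27 (mod 33) but 27 ≡ 0 (mod 3), so the conjunction on the right does not hold.

Converse. This fails: s = 8 satisfies both congruences on the right (8 ≡ 2 mod 3 and 8 ≡ 8 mod 11) yet 8 ≡ 8 (mod 33), not 27.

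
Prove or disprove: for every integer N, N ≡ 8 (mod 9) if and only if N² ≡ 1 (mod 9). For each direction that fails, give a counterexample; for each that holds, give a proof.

Not equivalent: only (⇒) holds.

(→) Suppose N ≡ 8 (mod 9). Write N = 9j + 8. Then (9j + 8)² = 81j² + 144j + 64 = 9(9j² + 16j + 7) + 1, so N² ≡ 1 (mod 9).

(←) This fails: take N = 1. Then 1² = 1 ≡ 1 (mod 9), yet 1 ≡ 1 (mod 9), not 8.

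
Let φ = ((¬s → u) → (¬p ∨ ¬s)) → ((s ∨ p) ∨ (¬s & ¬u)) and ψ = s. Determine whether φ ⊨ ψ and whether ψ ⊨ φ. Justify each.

The forward direction fails; the converse holds.

(⟸) Assume the antecedent. If s is true, the consequent reduces to true regardless of the other variables. If s is false, the antecedent cannot hold. Either way the consequent holds.

(⟹) This fails. Under s = F, p = F, u = F, the left side is true but the right side is false.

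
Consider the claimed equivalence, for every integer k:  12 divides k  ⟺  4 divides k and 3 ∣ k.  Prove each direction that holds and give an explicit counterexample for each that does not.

(→) If 12 ∣ k, write k = 12q. Since 12 = 3·4, k = 4·(3q), so 4 ∣ k; and since 12 = 4·3, k = 3·(4q), so 3 ∣ k.

(←) Suppose 4 ∣ k and 3 ∣ k. Any common multiple of 4 and 3 is a multiple of their lcm; here gcd(4, 3) = 1, so lcm(4, 3) = 4·3 = 12, so 12 ∣ k.

The biconditional holds.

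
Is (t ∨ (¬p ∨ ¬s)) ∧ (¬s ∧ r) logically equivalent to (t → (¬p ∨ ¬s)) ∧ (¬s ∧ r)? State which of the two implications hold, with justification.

[⇐] Assume the antecedent. If t is true, the antecedent forces (t = T, r = T, s = F, p = F) or (t = T, r = T, s = F, p = T), and (t ∨ (¬p ∨ ¬s)) ∧ (¬s ∧ r) holds there. If t is false, the antecedent forces (t = F, r = T, s = F, p = F) or (t = F, r = T, s = F, p = T), and (t ∨ (¬p ∨ ¬s)) ∧ (¬s ∧ r) holds there. Either way (t ∨ (¬p ∨ ¬s)) ∧ (¬s ∧ r) holds.

[⇒] Assume the antecedent. If t is true, the antecedent forces (t = T, r = T, s = F, p = F) or (t = T, r = T, s = F, p = T), and (t → (¬p ∨ ¬s)) ∧ (¬s ∧ r) holds there. If t is false, the antecedent forces (t = F, r = T, s = F, p = F) or (t = F, r = T, s = F, p = T), and (t → (¬p ∨ ¬s)) ∧ (¬s ∧ r) holds there. Either way (t → (¬p ∨ ¬s)) ∧ (¬s ∧ r) holds.

The biconditional holds.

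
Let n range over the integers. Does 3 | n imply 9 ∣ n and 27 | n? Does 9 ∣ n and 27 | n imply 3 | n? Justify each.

(⟸) Suppose 9 ∣ n and 27 ∣ n. Any common multiple of 9 and 27 is a multiple of their lcm; here lcm(9, 27) = 9·27/gcd(9, 27) = 243/9 = 27, so 27 ∣ n. Since 3 ∣ 27, it follows that 3 ∣ n.

(⟹) This fails: take n = 3. Certainly 3 ∣ 3, but 9 ∤ 3.

Only the converse holds.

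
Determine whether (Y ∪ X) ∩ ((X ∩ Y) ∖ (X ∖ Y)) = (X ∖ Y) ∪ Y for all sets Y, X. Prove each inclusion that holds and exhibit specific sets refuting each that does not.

(⟹) Let x ∈ (Y ∪ X) ∩ ((X ∩ Y) ∖ (X ∖ Y)). Then x ∈ Y ∩ X, from which x ∈ (X ∖ Y) ∪ Y.

(⟸) This inclusion fails. Take Y = {1}, X = ∅; then 1 ∈ (X ∖ Y) ∪ Y but 1 ∉ (Y ∪ X) ∩ ((X ∩ Y) ∖ (X ∖ Y)).

Only the forward inclusion holds.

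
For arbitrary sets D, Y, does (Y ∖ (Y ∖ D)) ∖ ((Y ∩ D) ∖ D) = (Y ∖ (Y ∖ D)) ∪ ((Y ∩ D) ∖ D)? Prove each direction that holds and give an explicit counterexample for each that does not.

Both inclusions hold; the sets are equal.

Reverse inclusion. Let x ∈ (Y ∖ (Y ∖ D)) ∪ ((Y ∩ D) ∖ D). Then x ∈ D ∩ Y, from which x ∈ (Y ∖ (Y ∖ D)) ∖ ((Y ∩ D) ∖ D).

Forward inclusion. Let x ∈ (Y ∖ (Y ∖ D)) ∖ ((Y ∩ D) ∖ D). Then x ∈ D ∩ Y, from which x ∈ (Y ∖ (Y ∖ D)) ∪ ((Y ∩ D) ∖ D).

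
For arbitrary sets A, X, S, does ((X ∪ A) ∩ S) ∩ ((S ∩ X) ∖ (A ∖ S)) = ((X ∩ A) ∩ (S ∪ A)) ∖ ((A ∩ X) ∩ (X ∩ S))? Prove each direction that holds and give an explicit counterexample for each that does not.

(⟹) This inclusion fails. Take A = ∅, X = {1}, S = {1}; then 1 ∈ ((X ∪ A) ∩ S) ∩ ((S ∩ X) ∖ (A ∖ S)) but 1 ∉ ((X ∩ A) ∩ (S ∪ A)) ∖ ((A ∩ X) ∩ (X ∩ S)).

(⟸) This inclusion fails. Take A = {1}, X = {1}, S = ∅; then 1 ∈ ((X ∩ A) ∩ (S ∪ A)) ∖ ((A ∩ X) ∩ (X ∩ S)) but 1 ∉ ((X ∪ A) ∩ S) ∩ ((S ∩ X) ∖ (A ∖ S)).

Neither inclusion holds.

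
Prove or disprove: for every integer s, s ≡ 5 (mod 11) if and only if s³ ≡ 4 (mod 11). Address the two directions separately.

Both directions hold.

(⇐) Suppose s³ ≡ 4 (mod 11). The only residue r in {0, …, 10} with r³ ≡ 4 (mod 11) is r = 5, so s ≡ 5 (mod 11).

(⇒) Suppose s ≡ 5 (mod 11). Write s = 11j + 5. Then (11j + 5)³ = 1331j³ + 1815j² + 825j + 125 = 11(121j³ + 165j² + 75j + 11) + 4, so s³ ≡ 4 (mod 11).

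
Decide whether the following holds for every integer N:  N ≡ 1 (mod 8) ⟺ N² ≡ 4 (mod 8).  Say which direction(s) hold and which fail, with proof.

Neither implication holds.

(→) This fails: take N = 1. Then 1 ≡ 1 (mod 8), but 1² = 1 ≡ 1 (mod 8), not 4.

(←) This fails: take N = 2. Then 2² = 4 ≡ 4 (mod 8), yet 2 ≡ 2 (mod 8), not 1.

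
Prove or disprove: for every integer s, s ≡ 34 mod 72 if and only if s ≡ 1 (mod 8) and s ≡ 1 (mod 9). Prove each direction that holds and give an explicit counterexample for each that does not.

(→) This fails: s = 34 gives 34 ≡ 34 (mod 72) but 34 ≡ 2 (mod 8), so the conjunction on the right does not hold.

(←) This fails: s = 1 satisfies both congruences on the right (1 ≡ 1 mod 8 and 1 ≡ 1 mod 9) yet 1 ≡ 1 (mod 72), not 34.

(⇒) fails and (⇐) fails.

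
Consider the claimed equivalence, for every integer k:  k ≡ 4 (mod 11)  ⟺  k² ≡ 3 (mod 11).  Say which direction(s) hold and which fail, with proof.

Neither implication holds.

(→) This fails: take k = 4. Then 4 ≡ 4 (mod 11), but 4² = 16 ≡ 5 (mod 11), not 3.

(←) This fails: take k = 5. Then 5² = 25 ≡ 3 (mod 11), yet 5 ≡ 5 (mod 11), not 4.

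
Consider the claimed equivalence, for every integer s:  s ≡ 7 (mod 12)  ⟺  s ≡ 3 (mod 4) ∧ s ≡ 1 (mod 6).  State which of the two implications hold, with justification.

(⇒) Suppose s ≡ 7 (mod 12); write s = 12j + 7. Since 4 ∣ 12, reducing mod 4 gives s ≡ 7 ≡ 3 (mod 4); since 6 ∣ 12, reducing mod 6 gives s ≡ 7 ≡ 1 (mod 6).

(⇐) Conversely, if s ≡ 3 (mod 4) and s ≡ 1 (mod 6), then by the Chinese remainder theorem s ≡ 7 (mod 12). This is exactly s ≡ 7 (mod 12).

Equivalent; both directions hold.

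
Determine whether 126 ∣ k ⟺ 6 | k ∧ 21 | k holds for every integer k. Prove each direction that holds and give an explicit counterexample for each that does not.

(⇒) holds; (⇐) fails.

Converse. This fails: take k = 42. Both 6 ∣ 42 and 21 ∣ 42, yet 42 is not a multiple of 126 (since 42 = 0·126 + 42), so 126 ∤ 42.

Forward direction. If 126 ∣ k, write k = 126q. Since 126 = 21·6, k = 6·(21q), so 6 ∣ k; and since 126 = 6·21, k = 21·(6q), so 21 ∣ k.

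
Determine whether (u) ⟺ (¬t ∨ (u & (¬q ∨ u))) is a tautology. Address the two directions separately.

The forward direction holds; the converse fails.

(⟸) This fails. Under t = F, q = F, u = F, the left side is false but the right side is true.

(⟹) Assume the antecedent. If t is true, the antecedent forces (t = T, q = F, u = T) or (t = T, q = T, u = T), and ¬t ∨ (u & (¬q ∨ u)) holds there. If t is false, ¬t ∨ (u & (¬q ∨ u)) reduces to true regardless of the other variables. Either way ¬t ∨ (u & (¬q ∨ u)) holds.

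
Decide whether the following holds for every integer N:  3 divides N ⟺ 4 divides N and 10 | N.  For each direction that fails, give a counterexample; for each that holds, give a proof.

[⇒] This fails: take N = 3. Certainly 3 ∣ 3, but 4 ∤ 3.

[⇐] This fails: take N = 20. Both 4 ∣ 20 and 10 ∣ 20, yet 20 is not a multiple of 3 (since 20 = 6·3 + 2), so 3 ∤ 20.

Neither direction holds.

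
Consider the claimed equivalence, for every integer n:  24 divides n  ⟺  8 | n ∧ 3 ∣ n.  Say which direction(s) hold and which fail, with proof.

Both directions hold; the statement is true.

[⇐] Suppose 8 ∣ n and 3 ∣ n. Any common multiple of 8 and 3 is a multiple of their lcm; here gcd(8, 3) = 1, so lcm(8, 3) = 8·3 = 24, so 24 ∣ n.

[⇒] If 24 ∣ n, write n = 24q. Since 24 = 3·8, n = 8·(3q), so 8 ∣ n; and since 24 = 8·3, n = 3·(8q), so 3 ∣ n.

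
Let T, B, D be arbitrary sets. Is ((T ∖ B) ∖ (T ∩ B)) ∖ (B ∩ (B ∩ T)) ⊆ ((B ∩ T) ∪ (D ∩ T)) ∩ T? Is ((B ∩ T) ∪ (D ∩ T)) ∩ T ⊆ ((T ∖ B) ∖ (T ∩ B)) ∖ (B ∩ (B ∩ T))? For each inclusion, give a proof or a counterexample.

(⟹) This inclusion fails. Take T = {1}, B = ∅, D = ∅; then 1 ∈ ((T ∖ B) ∖ (T ∩ B)) ∖ (B ∩ (B ∩ T)) but 1 ∉ ((B ∩ T) ∪ (D ∩ T)) ∩ T.

(⟸) This inclusion fails. Take T = {1}, B = {1}, D = ∅; then 1 ∈ ((B ∩ T) ∪ (D ∩ T)) ∩ T but 1 ∉ ((T ∖ B) ∖ (T ∩ B)) ∖ (B ∩ (B ∩ T)).

Neither inclusion holds.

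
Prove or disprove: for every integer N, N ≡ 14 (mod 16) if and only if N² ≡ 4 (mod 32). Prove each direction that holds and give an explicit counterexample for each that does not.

Only the forward implication holds.

(→) Suppose N ≡ 14 (mod 16). Working modulo 32, N ∈ {14, 30}; for each such r, r² ≡ 4 (mod 32).

(←) This fails: take N = 2. Then 2² = 4 ≡ 4 (mod 32), yet 2 ≡ 2 (mod 16), not 14.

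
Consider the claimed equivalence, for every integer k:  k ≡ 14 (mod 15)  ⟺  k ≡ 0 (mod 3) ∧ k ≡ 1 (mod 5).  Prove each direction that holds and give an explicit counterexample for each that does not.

(⟹) This fails: k = 14 gives 14 ≡ 14 (mod 15) but 14 ≡ 2 (mod 3), so the conjunction on the right does not hold.

(⟸) This fails: k = 6 satisfies both congruences on the right (6 ≡ 0 mod 3 and 6 ≡ 1 mod 5) yet 6 ≡ 6 (mod 15), not 14.

Both directions fail.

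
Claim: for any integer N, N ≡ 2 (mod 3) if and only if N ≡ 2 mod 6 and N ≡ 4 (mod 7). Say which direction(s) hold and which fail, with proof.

(⇐) If N ≡ 2 (mod 6) and N ≡ 4 (mod 7), then by the Chinese remainder theorem N ≡ 32 (mod 42). Since 32 ≡ 2 (mod 3) and 3 ∣ 42, we get N ≡ 2 (mod 3).

(⇒) This fails: N = 2 gives 2 ≡ 2 (mod 3) but 2 ≡ 2 (mod 7), so the conjunction on the right does not hold.

Not equivalent: only (⇐) holds.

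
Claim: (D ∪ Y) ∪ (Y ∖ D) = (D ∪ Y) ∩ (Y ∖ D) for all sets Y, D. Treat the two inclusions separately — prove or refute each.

Forward inclusion. This inclusion fails. Take Y = ∅, D = {1}; then 1 ∈ (D ∪ Y) ∪ (Y ∖ D) but 1 ∉ (D ∪ Y) ∩ (Y ∖ D).

Reverse inclusion. Let x ∈ (D ∪ Y) ∩ (Y ∖ D). Then x ∈ Y and x ∉ D, from which x ∈ (D ∪ Y) ∪ (Y ∖ D).

Only the reverse inclusion holds.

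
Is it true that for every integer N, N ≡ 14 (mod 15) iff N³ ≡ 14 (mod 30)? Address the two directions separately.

Only the converse holds.

(←) The residues r modulo 30 with r³ ≡ 14 (mod 30) are exactly {14}, and each is ≡ 14 (mod 15).

(→) This fails: take N = 29. Then 29 ≡ 14 (mod 15), but 29³ = 24389 ≡ 29 (mod 30), not 14.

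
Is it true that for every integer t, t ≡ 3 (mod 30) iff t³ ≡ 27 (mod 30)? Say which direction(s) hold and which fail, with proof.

The biconditional holds.

(→) Suppose t ≡ 3 (mod 30). Write t = 30j + 3. Then (30j + 3)³ = 27000j³ + 8100j² + 810j + 27 = 30(900j³ + 270j² + 27j) + 27, so t³ ≡ 27 (mod 30).

(←) Conversely, suppose t³ ≡ 27 (mod 30). The only residue r in {0, …, 29} with r³ ≡ 27 (mod 30) is r = 3, so t ≡ 3 (mod 30).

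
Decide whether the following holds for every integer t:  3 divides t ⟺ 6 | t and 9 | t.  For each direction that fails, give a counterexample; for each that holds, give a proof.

[⇒] This fails: take t = 3. Certainly 3 ∣ 3, but 6 ∤ 3.

[⇐] Suppose 6 ∣ t and 9 ∣ t. Any common multiple of 6 and 9 is a multiple of their lcm; here lcm(6, 9) = 6·9/gcd(6, 9) = 54/3 = 18, so 18 ∣ t. Since 3 ∣ 18, it follows that 3 ∣ t.

Only the reverse direction holds.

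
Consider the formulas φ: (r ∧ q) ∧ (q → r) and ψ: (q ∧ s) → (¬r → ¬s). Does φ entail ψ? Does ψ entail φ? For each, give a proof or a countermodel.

Only the forward implication holds.

(→) Assume the antecedent. If q is true, the antecedent forces (q = T, r = T, s = F) or (q = T, r = T, s = T), and (q ∧ s) → (¬r → ¬s) holds there. If q is false, the antecedent cannot hold. Either way (q ∧ s) → (¬r → ¬s) holds.

(←) This fails. Under q = F, r = F, s = F, the left side is false but the right side is true.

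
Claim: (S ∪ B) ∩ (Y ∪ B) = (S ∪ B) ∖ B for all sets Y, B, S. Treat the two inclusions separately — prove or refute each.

(⟹) This inclusion fails. Take Y = ∅, B = {1}, S = ∅; then 1 ∈ (S ∪ B) ∩ (Y ∪ B) but 1 ∉ (S ∪ B) ∖ B.

(⟸) This inclusion fails. Take Y = ∅, B = ∅, S = {1}; then 1 ∈ (S ∪ B) ∖ B but 1 ∉ (S ∪ B) ∩ (Y ∪ B).

Neither inclusion holds.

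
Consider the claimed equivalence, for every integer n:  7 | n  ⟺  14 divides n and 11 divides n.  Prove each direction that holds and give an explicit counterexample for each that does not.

(⇐) Suppose 14 ∣ n and 11 ∣ n. Any common multiple of 14 and 11 is a multiple of their lcm; here gcd(14, 11) = 1, so lcm(14, 11) = 14·11 = 154, so 154 ∣ n. Since 7 ∣ 154, it follows that 7 ∣ n.

(⇒) This fails: take n = 7. Certainly 7 ∣ 7, but 14 ∤ 7.

(⇒) fails; (⇐) holds.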